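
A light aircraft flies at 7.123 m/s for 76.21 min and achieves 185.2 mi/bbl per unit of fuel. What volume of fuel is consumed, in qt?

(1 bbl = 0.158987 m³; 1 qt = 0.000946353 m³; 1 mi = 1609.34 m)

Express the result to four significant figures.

18.36 qt

76.21 min → 4572.6 s
d = v × t = 7.123 × 4572.6 = 32570.6 m
185.2 mi/bbl → 1.87468×10⁶ m/m³
V = d / (distance per unit fuel) = 32570.6 / 1.87468×10⁶ = 0.017374 m³
In qt: 0.017374 / 0.000946353 = 18.3589 qt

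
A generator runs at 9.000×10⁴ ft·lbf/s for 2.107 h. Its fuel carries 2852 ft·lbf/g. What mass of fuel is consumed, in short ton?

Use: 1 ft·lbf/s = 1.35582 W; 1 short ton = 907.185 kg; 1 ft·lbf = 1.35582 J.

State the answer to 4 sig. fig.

9.000×10⁴ ft·lbf/s → 122024 W
2.107 h → 7585.2 s
E = P × t = 122024 × 7585.2 = 9.25576×10⁸ J
2852 ft·lbf/g → 3.8668×10⁶ J/kg
m = E / e_s = 9.25576×10⁸ / 3.8668×10⁶ = 239.365 kg
In short ton: 239.365 / 907.185 = 0.263855 short ton

0.2639 short ton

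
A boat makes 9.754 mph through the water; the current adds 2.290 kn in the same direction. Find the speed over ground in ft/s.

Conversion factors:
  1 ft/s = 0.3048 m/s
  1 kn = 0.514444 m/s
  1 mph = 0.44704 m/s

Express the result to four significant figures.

18.17 ft/s

9.754 mph × 0.44704 = 4.36043 m/s
2.290 kn × 0.514444 = 1.17808 m/s
Combined: 4.36043 + 1.17808 = 5.53851 m/s
In ft/s: 5.53851 / 0.3048 = 18.171 ft/s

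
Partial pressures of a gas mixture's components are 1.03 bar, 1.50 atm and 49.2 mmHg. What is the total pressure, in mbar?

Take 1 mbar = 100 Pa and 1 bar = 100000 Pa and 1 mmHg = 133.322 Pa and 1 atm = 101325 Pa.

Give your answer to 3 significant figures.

2620 mbar

1.03 bar × 100000 = 103000 Pa
1.50 atm × 101325 = 151988 Pa
49.2 mmHg × 133.322 = 6559.44 Pa
Sum: 103000 + 151988 + 6559.44 = 261547 Pa
In mbar: 261547 / 100 = 2615.47 mbar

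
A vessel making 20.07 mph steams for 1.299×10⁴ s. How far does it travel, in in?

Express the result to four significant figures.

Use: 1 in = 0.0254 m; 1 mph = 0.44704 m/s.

20.07 mph × 0.44704 → 8.97209 m/s
d = v × t = 8.97209 m/s × 12990 s = 116547 m
116547 m ÷ (0.0254 m/in) = 4.58846×10⁶ in

4.588×10⁶ in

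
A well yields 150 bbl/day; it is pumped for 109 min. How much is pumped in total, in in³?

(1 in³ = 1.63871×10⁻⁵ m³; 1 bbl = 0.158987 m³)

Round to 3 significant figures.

1.10×10⁵ in³

150 bbl/day → 2.76019×10⁻⁴ m³/s
109 min → 6540 s
V = Q × t = 2.76019×10⁻⁴ × 6540 = 1.80516 m³
In in³: 1.80516 / 1.63871×10⁻⁵ = 110157 in³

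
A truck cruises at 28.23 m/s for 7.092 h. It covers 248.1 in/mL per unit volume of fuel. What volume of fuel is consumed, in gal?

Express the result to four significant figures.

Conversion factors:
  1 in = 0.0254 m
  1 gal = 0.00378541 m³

30.21 gal

7.092 h → 25531.2 s
d = v × t = 28.23 × 25531.2 = 720746 m
248.1 in/mL → 6.30174×10⁶ m/m³
V = d / (distance per unit fuel) = 720746 / 6.30174×10⁶ = 0.114373 m³
In gal: 0.114373 / 0.00378541 = 30.2142 gal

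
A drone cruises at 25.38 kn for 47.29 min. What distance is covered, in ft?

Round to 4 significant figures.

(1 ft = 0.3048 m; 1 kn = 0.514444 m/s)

1.215×10⁵ ft

25.38 kn × 0.514444 = 13.0566 m/s
47.29 min × 60 = 2837.4 s
d = v × t = 13.0566 m/s × 2837.4 s = 37046.8 m
37046.8 m ÷ (0.3048 m/ft) = 121545 ft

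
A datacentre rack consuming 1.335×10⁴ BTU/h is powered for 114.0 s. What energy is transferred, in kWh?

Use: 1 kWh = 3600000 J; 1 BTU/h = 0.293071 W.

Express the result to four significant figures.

1.335×10⁴ BTU/h × 0.293071 = 3912.5 W
E = P × t = 3912.5 W × 114 s = 446025 J
446025 J ÷ (3600000 J/kWh) = 0.123896 kWh

0.1239 kWh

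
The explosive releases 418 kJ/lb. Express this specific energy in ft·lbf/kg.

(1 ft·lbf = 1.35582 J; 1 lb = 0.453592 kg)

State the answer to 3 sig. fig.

418 kJ/lb × 1000 J/kJ ÷ 0.453592 kg/lb = 921533 J/kg
921533 J/kg ÷ 1.35582 J/ft·lbf = 679687 ft·lbf/kg

6.80×10⁵ ft·lbf/kg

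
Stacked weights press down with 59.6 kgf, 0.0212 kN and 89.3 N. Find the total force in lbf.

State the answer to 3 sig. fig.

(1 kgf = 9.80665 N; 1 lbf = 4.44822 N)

59.6 kgf × 9.80665 → 584.476 N
0.0212 kN × 1000 → 21.2 N
89.3 N (already N)
Combined: 584.476 + 21.2 + 89.3 = 694.976 N
In lbf: 694.976 / 4.44822 = 156.237 lbf

156 lbf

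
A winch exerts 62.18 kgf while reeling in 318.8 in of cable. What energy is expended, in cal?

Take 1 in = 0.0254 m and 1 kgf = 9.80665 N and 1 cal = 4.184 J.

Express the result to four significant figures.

1180 cal

62.18 kgf × 9.80665 = 609.777 N
318.8 in × 0.0254 = 8.09752 m
W = F × d = 609.777 N × 8.09752 m = 4937.68 J
4937.68 J ÷ (4.184 J/cal) = 1180.13 cal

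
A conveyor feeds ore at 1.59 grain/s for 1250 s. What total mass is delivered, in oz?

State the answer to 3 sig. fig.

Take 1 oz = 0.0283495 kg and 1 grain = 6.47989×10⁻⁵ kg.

4.54 oz

1.59 grain/s → 1.0303×10⁻⁴ kg/s
m = ṁ × t = 1.0303×10⁻⁴ × 1250 = 0.128788 kg
In oz: 0.128788 / 0.0283495 = 4.54287 oz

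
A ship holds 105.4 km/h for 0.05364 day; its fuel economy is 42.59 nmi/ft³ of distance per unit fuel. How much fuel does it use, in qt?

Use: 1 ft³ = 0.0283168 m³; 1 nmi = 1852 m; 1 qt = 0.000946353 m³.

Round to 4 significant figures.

105.4 km/h → 29.2778 m/s
0.05364 day → 4634.5 s
d = v × t = 29.2778 × 4634.5 = 135688 m
42.59 nmi/ft³ → 2.78551×10⁶ m/m³
V = d / (distance per unit fuel) = 135688 / 2.78551×10⁶ = 0.0487121 m³
In qt: 0.0487121 / 0.000946353 = 51.4735 qt

51.47 qt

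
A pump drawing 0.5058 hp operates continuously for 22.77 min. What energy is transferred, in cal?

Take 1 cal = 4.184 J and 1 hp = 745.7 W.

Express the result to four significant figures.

0.5058 hp × 745.7 → 377.175 W
22.77 min × 60 → 1366.2 s
E = P × t = 377.175 W × 1366.2 s = 515296 J
515296 J ÷ (4.184 J/cal) = 123159 cal

1.232×10⁵ cal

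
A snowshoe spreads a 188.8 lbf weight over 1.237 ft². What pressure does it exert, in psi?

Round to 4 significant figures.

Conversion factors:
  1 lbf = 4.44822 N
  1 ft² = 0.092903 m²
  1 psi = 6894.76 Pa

1.060 psi

188.8 lbf × 4.44822 → 839.824 N
1.237 ft² × 0.092903 → 0.114921 m²
P = F / A = 839.824 N / 0.114921 m² = 7307.84 Pa
7307.84 Pa ÷ (6894.76 Pa/psi) = 1.05991 psi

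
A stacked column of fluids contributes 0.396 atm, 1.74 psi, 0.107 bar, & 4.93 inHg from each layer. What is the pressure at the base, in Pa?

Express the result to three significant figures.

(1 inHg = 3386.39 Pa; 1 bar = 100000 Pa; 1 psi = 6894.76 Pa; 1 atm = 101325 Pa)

0.396 atm × 101325 = 40124.7 Pa
1.74 psi × 6894.76 = 11996.9 Pa
0.107 bar × 100000 = 10700 Pa
4.93 inHg × 3386.39 = 16694.9 Pa
Combined: 40124.7 + 11996.9 + 10700 + 16694.9 = 79516.5 Pa

7.95×10⁴ Pa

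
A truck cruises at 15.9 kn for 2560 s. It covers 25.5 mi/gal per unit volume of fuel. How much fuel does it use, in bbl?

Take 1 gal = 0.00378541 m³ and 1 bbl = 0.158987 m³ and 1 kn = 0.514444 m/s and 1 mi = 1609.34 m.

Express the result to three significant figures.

0.0121 bbl

15.9 kn → 8.17966 m/s
d = v × t = 8.17966 × 2560 = 20939.9 m
25.5 mi/gal → 1.08411×10⁷ m/m³
V = d / (distance per unit fuel) = 20939.9 / 1.08411×10⁷ = 0.00193153 m³
In bbl: 0.00193153 / 0.158987 = 0.012149 bbl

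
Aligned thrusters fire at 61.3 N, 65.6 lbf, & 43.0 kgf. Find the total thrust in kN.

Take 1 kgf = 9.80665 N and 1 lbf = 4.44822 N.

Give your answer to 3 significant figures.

61.3 N (already N)
65.6 lbf × 4.44822 = 291.803 N
43.0 kgf × 9.80665 = 421.686 N
Sum: 61.3 + 291.803 + 421.686 = 774.789 N
In kN: 774.789 / 1000 = 0.774789 kN

0.775 kN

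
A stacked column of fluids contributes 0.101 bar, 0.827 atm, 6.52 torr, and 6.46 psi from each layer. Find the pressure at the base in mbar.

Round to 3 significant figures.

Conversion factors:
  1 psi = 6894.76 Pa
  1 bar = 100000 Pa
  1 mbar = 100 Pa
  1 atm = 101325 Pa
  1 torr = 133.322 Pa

1390 mbar

0.101 bar × 100000 → 10100 Pa
0.827 atm × 101325 → 83795.8 Pa
6.52 torr × 133.322 → 869.259 Pa
6.46 psi × 6894.76 → 44540.1 Pa
Total: 10100 + 83795.8 + 869.259 + 44540.1 = 139305 Pa
In mbar: 139305 / 100 = 1393.05 mbar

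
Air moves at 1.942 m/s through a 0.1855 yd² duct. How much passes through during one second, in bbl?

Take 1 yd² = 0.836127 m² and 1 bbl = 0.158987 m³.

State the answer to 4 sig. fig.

0.1855 yd² × 0.836127 = 0.155102 m²
V = v × A × t = 1.942 m/s × 0.155102 m² × 1 s = 0.301208 m³
0.301208 m³ ÷ (0.158987 m³/bbl) = 1.89454 bbl

1.895 bbl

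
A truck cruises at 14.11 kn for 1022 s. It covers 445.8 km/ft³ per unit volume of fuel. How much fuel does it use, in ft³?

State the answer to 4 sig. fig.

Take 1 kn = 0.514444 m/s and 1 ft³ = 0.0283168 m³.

14.11 kn → 7.2588 m/s
d = v × t = 7.2588 × 1022 = 7418.49 m
445.8 km/ft³ → 1.57433×10⁷ m/m³
V = d / (distance per unit fuel) = 7418.49 / 1.57433×10⁷ = 4.71216×10⁻⁴ m³
In ft³: 4.71216×10⁻⁴ / 0.0283168 = 0.0166409 ft³

0.01664 ft³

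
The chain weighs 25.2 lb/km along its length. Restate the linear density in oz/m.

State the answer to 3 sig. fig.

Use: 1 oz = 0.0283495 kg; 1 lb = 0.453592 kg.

0.403 oz/m

25.2 lb/km × 0.453592 kg/lb ÷ 1000 m/km = 0.0114305 kg/m
0.0114305 kg/m ÷ 0.0283495 kg/oz = 0.403199 oz/m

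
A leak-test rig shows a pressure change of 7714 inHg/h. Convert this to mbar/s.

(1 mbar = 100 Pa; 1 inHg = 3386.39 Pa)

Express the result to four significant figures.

7714 inHg/h × 3386.39 Pa/inHg ÷ 3600 s/h = 7256.28 Pa/s
7256.28 Pa/s ÷ 100 Pa/mbar = 72.5628 mbar/s

72.56 mbar/s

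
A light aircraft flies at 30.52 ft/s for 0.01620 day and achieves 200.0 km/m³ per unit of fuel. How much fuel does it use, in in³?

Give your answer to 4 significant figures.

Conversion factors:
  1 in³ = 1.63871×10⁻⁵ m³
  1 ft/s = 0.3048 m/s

30.52 ft/s → 9.3025 m/s
0.01620 day → 1399.68 s
d = v × t = 9.3025 × 1399.68 = 13020.5 m
200.0 km/m³ → 200000 m/m³
V = d / (distance per unit fuel) = 13020.5 / 200000 = 0.0651025 m³
In in³: 0.0651025 / 1.63871×10⁻⁵ = 3972.79 in³

3973 in³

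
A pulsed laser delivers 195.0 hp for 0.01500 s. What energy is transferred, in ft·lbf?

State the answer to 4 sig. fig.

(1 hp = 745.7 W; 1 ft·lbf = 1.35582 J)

195.0 hp × 745.7 = 145412 W
E = P × t = 145412 W × 0.015 s = 2181.18 J
2181.18 J ÷ (1.35582 J/ft·lbf) = 1608.75 ft·lbf

1609 ft·lbf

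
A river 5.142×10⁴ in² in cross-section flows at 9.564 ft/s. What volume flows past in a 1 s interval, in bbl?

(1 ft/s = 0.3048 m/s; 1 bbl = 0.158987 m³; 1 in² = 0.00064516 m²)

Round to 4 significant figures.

608.3 bbl

9.564 ft/s × 0.3048 = 2.91511 m/s
5.142×10⁴ in² × 0.00064516 = 33.1741 m²
V = v × A × t = 2.91511 m/s × 33.1741 m² × 1 s = 96.7062 m³
96.7062 m³ ÷ (0.158987 m³/bbl) = 608.265 bbl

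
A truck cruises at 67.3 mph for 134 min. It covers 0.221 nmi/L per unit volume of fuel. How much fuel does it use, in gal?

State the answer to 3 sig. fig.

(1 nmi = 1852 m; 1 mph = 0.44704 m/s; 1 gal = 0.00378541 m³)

156 gal

67.3 mph → 30.0858 m/s
134 min → 8040 s
d = v × t = 30.0858 × 8040 = 241890 m
0.221 nmi/L → 409292 m/m³
V = d / (distance per unit fuel) = 241890 / 409292 = 0.590996 m³
In gal: 0.590996 / 0.00378541 = 156.125 gal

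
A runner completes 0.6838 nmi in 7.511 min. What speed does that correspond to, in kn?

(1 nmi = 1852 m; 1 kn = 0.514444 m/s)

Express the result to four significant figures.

0.6838 nmi × 1852 → 1266.4 m
7.511 min × 60 → 450.66 s
v = d / t = 1266.4 m / 450.66 s = 2.8101 m/s
2.8101 m/s ÷ (0.514444 m/s/kn) = 5.4624 kn

5.462 kn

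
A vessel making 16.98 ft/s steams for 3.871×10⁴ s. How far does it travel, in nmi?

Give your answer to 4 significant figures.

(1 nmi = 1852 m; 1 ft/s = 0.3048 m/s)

16.98 ft/s × 0.3048 = 5.1755 m/s
d = v × t = 5.1755 m/s × 38710 s = 200344 m
200344 m ÷ (1852 m/nmi) = 108.177 nmi

108.2 nmi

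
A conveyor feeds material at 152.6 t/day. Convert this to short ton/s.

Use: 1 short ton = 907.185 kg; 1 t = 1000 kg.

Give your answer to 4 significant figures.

0.001947 short ton/s

152.6 t/day × 1000 kg/t ÷ 86400 s/day = 1.7662 kg/s
1.7662 kg/s ÷ 907.185 kg/short ton = 0.0019469 short ton/s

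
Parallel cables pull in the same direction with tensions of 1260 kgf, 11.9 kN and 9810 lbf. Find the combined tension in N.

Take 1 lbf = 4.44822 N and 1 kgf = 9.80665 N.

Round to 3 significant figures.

1260 kgf × 9.80665 = 12356.4 N
11.9 kN × 1000 = 11900 N
9810 lbf × 4.44822 = 43637 N
Sum: 12356.4 + 11900 + 43637 = 67893.4 N

6.79×10⁴ N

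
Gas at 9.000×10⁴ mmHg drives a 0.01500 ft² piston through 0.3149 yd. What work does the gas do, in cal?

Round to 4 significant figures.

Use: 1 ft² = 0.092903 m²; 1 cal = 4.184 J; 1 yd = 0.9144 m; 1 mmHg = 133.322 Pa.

9.000×10⁴ mmHg → 1.1999×10⁷ Pa
0.01500 ft² → 0.00139354 m²
F = P × A = 1.1999×10⁷ × 0.00139354 = 16721.1 N
0.3149 yd → 0.287945 m
W = F × d = 16721.1 × 0.287945 = 4814.76 J
In cal: 4814.76 / 4.184 = 1150.76 cal

1151 cal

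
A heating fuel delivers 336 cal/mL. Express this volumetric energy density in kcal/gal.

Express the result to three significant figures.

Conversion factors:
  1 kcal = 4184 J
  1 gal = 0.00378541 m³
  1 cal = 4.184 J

1270 kcal/gal

336 cal/mL × 4.184 J/cal ÷ 10⁻⁶ m³/mL = 1.40582×10⁹ J/m³
1.40582×10⁹ J/m³ ÷ 4184 J/kcal × 0.00378541 m³/gal = 1271.89 kcal/gal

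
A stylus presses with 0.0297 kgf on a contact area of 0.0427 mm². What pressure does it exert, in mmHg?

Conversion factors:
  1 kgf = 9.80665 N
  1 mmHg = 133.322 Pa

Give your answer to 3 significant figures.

0.0297 kgf × 9.80665 → 0.291258 N
0.0427 mm² × 10⁻⁶ → 4.27×10⁻⁸ m²
P = F / A = 0.291258 N / 4.27×10⁻⁸ m² = 6.82103×10⁶ Pa
6.82103×10⁶ Pa ÷ (133.322 Pa/mmHg) = 51162.1 mmHg

5.12×10⁴ mmHg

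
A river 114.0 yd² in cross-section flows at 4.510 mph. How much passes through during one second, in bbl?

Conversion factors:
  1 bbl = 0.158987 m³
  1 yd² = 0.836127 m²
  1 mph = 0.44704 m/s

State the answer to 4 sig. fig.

1209 bbl

4.510 mph × 0.44704 = 2.01615 m/s
114.0 yd² × 0.836127 = 95.3185 m²
V = v × A × t = 2.01615 m/s × 95.3185 m² × 1 s = 192.176 m³
192.176 m³ ÷ (0.158987 m³/bbl) = 1208.75 bbl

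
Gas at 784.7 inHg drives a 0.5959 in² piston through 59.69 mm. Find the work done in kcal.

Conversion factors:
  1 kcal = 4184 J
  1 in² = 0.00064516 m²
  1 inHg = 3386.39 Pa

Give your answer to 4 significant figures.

0.01457 kcal

784.7 inHg → 2.6573×10⁶ Pa
0.5959 in² → 3.84451×10⁻⁴ m²
F = P × A = 2.6573×10⁶ × 3.84451×10⁻⁴ = 1021.6 N
59.69 mm → 0.05969 m
W = F × d = 1021.6 × 0.05969 = 60.9793 J
In kcal: 60.9793 / 4184 = 0.0145744 kcal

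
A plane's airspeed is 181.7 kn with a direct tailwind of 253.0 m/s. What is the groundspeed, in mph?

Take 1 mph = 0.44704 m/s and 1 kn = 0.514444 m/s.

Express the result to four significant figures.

775.0 mph

181.7 kn × 0.514444 = 93.4745 m/s
253.0 m/s (already m/s)
Total: 93.4745 + 253 = 346.475 m/s
In mph: 346.475 / 0.44704 = 775.043 mph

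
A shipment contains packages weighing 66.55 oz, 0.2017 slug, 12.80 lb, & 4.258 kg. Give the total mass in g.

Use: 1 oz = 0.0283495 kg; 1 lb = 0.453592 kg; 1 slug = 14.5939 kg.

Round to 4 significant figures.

1.489×10⁴ g

66.55 oz × 0.0283495 = 1.88666 kg
0.2017 slug × 14.5939 = 2.94359 kg
12.80 lb × 0.453592 = 5.80598 kg
4.258 kg (already kg)
Sum: 1.88666 + 2.94359 + 5.80598 + 4.258 = 14.8942 kg
In g: 14.8942 / 0.001 = 14894.2 g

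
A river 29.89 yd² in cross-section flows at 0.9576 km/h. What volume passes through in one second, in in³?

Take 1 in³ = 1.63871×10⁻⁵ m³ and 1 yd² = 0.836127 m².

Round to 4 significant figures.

0.9576 km/h × (1/3.6) = 0.266 m/s
29.89 yd² × 0.836127 = 24.9918 m²
V = v × A × t = 0.266 m/s × 24.9918 m² × 1 s = 6.64782 m³
6.64782 m³ ÷ (1.63871×10⁻⁵ m³/in³) = 405674 in³

4.057×10⁵ in³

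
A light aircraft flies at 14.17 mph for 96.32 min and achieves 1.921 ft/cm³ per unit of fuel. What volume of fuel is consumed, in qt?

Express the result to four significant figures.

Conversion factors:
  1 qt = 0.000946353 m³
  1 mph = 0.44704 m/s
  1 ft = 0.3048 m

66.07 qt

14.17 mph → 6.33456 m/s
96.32 min → 5779.2 s
d = v × t = 6.33456 × 5779.2 = 36608.7 m
1.921 ft/cm³ → 585521 m/m³
V = d / (distance per unit fuel) = 36608.7 / 585521 = 0.0625233 m³
In qt: 0.0625233 / 0.000946353 = 66.0676 qt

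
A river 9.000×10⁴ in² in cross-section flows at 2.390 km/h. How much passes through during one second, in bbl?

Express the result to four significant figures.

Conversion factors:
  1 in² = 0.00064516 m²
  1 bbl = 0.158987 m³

2.390 km/h × (1/3.6) → 0.663889 m/s
9.000×10⁴ in² × 0.00064516 → 58.0644 m²
V = v × A × t = 0.663889 m/s × 58.0644 m² × 1 s = 38.5483 m³
38.5483 m³ ÷ (0.158987 m³/bbl) = 242.462 bbl

242.5 bbl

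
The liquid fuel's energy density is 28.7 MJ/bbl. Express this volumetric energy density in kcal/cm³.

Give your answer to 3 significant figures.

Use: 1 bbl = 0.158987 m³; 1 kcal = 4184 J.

0.0431 kcal/cm³

28.7 MJ/bbl × 1000000 J/MJ ÷ 0.158987 m³/bbl = 1.80518×10⁸ J/m³
1.80518×10⁸ J/m³ ÷ 4184 J/kcal × 10⁻⁶ m³/cm³ = 0.0431448 kcal/cm³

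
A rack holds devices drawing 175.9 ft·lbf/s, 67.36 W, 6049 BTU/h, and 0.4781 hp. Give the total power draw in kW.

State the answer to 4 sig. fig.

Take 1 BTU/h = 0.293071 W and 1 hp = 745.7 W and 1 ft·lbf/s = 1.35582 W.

175.9 ft·lbf/s × 1.35582 = 238.489 W
67.36 W (already W)
6049 BTU/h × 0.293071 = 1772.79 W
0.4781 hp × 745.7 = 356.519 W
Sum: 238.489 + 67.36 + 1772.79 + 356.519 = 2435.16 W
In kW: 2435.16 / 1000 = 2.43516 kW

2.435 kW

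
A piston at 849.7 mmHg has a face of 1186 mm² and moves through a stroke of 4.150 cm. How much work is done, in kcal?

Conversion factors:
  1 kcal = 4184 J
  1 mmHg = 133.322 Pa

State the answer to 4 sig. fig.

849.7 mmHg → 113284 Pa
1186 mm² → 0.001186 m²
F = P × A = 113284 × 0.001186 = 134.355 N
4.150 cm → 0.0415 m
W = F × d = 134.355 × 0.0415 = 5.57573 J
In kcal: 5.57573 / 4184 = 0.00133263 kcal

0.001333 kcal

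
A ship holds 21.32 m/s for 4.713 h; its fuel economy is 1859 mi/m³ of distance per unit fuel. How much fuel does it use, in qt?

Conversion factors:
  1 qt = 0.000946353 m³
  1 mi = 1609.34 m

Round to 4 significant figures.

127.8 qt

4.713 h → 16966.8 s
d = v × t = 21.32 × 16966.8 = 361732 m
1859 mi/m³ → 2.99176×10⁶ m/m³
V = d / (distance per unit fuel) = 361732 / 2.99176×10⁶ = 0.120909 m³
In qt: 0.120909 / 0.000946353 = 127.763 qt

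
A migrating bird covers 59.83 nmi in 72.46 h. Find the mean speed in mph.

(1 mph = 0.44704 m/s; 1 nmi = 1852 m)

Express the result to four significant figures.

59.83 nmi × 1852 → 110805 m
72.46 h × 3600 → 260856 s
v = d / t = 110805 m / 260856 s = 0.424775 m/s
0.424775 m/s ÷ (0.44704 m/s/mph) = 0.950195 mph

0.9502 mph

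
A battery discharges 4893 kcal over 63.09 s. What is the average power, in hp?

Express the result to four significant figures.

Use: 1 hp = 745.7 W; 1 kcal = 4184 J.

4893 kcal × 4184 → 2.04723×10⁷ J
P = E / t = 2.04723×10⁷ J / 63.09 s = 324494 W
324494 W ÷ (745.7 W/hp) = 435.154 hp

435.2 hp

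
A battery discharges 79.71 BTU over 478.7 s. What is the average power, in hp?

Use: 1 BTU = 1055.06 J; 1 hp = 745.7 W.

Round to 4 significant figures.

79.71 BTU × 1055.06 → 84098.8 J
P = E / t = 84098.8 J / 478.7 s = 175.682 W
175.682 W ÷ (745.7 W/hp) = 0.235593 hp

0.2356 hp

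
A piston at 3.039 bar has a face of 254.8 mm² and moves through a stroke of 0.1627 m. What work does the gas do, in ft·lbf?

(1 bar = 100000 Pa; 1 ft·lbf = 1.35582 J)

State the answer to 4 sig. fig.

3.039 bar → 303900 Pa
254.8 mm² → 2.548×10⁻⁴ m²
F = P × A = 303900 × 2.548×10⁻⁴ = 77.4337 N
W = F × d = 77.4337 × 0.1627 = 12.5985 J
In ft·lbf: 12.5985 / 1.35582 = 9.29216 ft·lbf

9.292 ft·lbf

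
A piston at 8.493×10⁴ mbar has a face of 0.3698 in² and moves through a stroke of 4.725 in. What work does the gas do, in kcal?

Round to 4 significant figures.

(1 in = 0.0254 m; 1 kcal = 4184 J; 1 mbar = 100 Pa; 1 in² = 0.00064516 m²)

0.05812 kcal

8.493×10⁴ mbar → 8.493×10⁶ Pa
0.3698 in² → 2.3858×10⁻⁴ m²
F = P × A = 8.493×10⁶ × 2.3858×10⁻⁴ = 2026.26 N
4.725 in → 0.120015 m
W = F × d = 2026.26 × 0.120015 = 243.182 J
In kcal: 243.182 / 4184 = 0.0581219 kcal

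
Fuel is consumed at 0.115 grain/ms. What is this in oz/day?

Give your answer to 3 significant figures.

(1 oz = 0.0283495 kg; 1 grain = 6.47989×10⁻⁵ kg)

2.27×10⁴ oz/day

0.115 grain/ms × 6.47989×10⁻⁵ kg/grain ÷ 0.001 s/ms = 0.00745187 kg/s
0.00745187 kg/s ÷ 0.0283495 kg/oz × 86400 s/day = 22710.9 oz/day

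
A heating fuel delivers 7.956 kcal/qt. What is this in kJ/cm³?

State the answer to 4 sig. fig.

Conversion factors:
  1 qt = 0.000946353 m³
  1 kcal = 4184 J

0.03517 kJ/cm³

7.956 kcal/qt × 4184 J/kcal ÷ 0.000946353 m³/qt = 3.51749×10⁷ J/m³
3.51749×10⁷ J/m³ ÷ 1000 J/kJ × 10⁻⁶ m³/cm³ = 0.0351749 kJ/cm³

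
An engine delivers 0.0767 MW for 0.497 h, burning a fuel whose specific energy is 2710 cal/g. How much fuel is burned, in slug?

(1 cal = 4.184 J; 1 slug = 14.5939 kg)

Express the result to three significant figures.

0.829 slug

0.0767 MW → 76700 W
0.497 h → 1789.2 s
E = P × t = 76700 × 1789.2 = 1.37232×10⁸ J
2710 cal/g → 1.13386×10⁷ J/kg
m = E / e_s = 1.37232×10⁸ / 1.13386×10⁷ = 12.1031 kg
In slug: 12.1031 / 14.5939 = 0.829326 slug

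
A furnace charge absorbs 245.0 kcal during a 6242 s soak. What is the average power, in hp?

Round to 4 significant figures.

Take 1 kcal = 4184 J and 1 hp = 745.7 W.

0.2202 hp

245.0 kcal × 4184 → 1.02508×10⁶ J
P = E / t = 1.02508×10⁶ J / 6242 s = 164.223 W
164.223 W ÷ (745.7 W/hp) = 0.220227 hp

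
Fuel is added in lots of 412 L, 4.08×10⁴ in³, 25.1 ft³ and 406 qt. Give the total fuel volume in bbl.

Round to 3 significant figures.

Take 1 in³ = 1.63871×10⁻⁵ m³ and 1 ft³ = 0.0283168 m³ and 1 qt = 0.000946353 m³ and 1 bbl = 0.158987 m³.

412 L × 0.001 = 0.412 m³
4.08×10⁴ in³ × 1.63871×10⁻⁵ = 0.668594 m³
25.1 ft³ × 0.0283168 = 0.710752 m³
406 qt × 0.000946353 = 0.384219 m³
Sum: 0.412 + 0.668594 + 0.710752 + 0.384219 = 2.17557 m³
In bbl: 2.17557 / 0.158987 = 13.6839 bbl

13.7 bbl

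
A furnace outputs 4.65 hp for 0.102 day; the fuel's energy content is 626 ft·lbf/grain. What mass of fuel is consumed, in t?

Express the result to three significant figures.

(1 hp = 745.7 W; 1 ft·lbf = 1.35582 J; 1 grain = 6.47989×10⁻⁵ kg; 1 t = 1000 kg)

0.00233 t

4.65 hp → 3467.51 W
0.102 day → 8812.8 s
E = P × t = 3467.51 × 8812.8 = 3.05585×10⁷ J
626 ft·lbf/grain → 1.30981×10⁷ J/kg
m = E / e_s = 3.05585×10⁷ / 1.30981×10⁷ = 2.33305 kg
In t: 2.33305 / 1000 = 0.00233305 t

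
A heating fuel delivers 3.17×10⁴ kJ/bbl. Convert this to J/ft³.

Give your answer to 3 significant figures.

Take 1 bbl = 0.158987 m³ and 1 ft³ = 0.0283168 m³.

3.17×10⁴ kJ/bbl × 1000 J/kJ ÷ 0.158987 m³/bbl = 1.99387×10⁸ J/m³
1.99387×10⁸ J/m³ × 0.0283168 m³/ft³ = 5.646×10⁶ J/ft³

5.65×10⁶ J/ft³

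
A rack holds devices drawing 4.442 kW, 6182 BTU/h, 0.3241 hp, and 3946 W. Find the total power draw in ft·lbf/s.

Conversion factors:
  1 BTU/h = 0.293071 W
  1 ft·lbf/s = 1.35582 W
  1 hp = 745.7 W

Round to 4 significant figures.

7701 ft·lbf/s

4.442 kW × 1000 → 4442 W
6182 BTU/h × 0.293071 → 1811.76 W
0.3241 hp × 745.7 → 241.681 W
3946 W (already W)
Combined: 4442 + 1811.76 + 241.681 + 3946 = 10441.4 W
In ft·lbf/s: 10441.4 / 1.35582 = 7701.17 ft·lbf/s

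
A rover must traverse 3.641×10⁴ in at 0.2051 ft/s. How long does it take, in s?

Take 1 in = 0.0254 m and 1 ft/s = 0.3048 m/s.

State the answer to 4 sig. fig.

1.479×10⁴ s

3.641×10⁴ in × 0.0254 → 924.814 m
0.2051 ft/s × 0.3048 → 0.0625145 m/s
t = d / v = 924.814 m / 0.0625145 m/s = 14793.6 s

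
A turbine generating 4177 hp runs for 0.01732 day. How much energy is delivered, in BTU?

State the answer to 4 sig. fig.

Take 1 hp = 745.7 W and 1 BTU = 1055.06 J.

4.418×10⁶ BTU

4177 hp × 745.7 = 3.11479×10⁶ W
0.01732 day × 86400 = 1496.45 s
E = P × t = 3.11479×10⁶ W × 1496.45 s = 4.66113×10⁹ J
4.66113×10⁹ J ÷ (1055.06 J/BTU) = 4.41788×10⁶ BTU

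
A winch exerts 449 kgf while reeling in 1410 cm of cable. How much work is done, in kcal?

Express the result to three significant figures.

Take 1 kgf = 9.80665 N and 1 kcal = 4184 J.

14.8 kcal

449 kgf × 9.80665 = 4403.19 N
1410 cm × 0.01 = 14.1 m
W = F × d = 4403.19 N × 14.1 m = 62085 J
62085 J ÷ (4184 J/kcal) = 14.8387 kcal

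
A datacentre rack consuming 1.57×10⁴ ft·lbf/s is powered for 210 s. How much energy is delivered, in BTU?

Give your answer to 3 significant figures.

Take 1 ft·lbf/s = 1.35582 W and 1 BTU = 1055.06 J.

1.57×10⁴ ft·lbf/s × 1.35582 → 21286.4 W
E = P × t = 21286.4 W × 210 s = 4.47014×10⁶ J
4.47014×10⁶ J ÷ (1055.06 J/BTU) = 4236.86 BTU

4240 BTU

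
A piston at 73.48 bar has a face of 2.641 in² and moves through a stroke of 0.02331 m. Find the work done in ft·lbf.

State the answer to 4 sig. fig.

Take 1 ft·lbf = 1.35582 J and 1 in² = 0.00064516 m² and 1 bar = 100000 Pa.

73.48 bar → 7.348×10⁶ Pa
2.641 in² → 0.00170387 m²
F = P × A = 7.348×10⁶ × 0.00170387 = 12520 N
W = F × d = 12520 × 0.02331 = 291.841 J
In ft·lbf: 291.841 / 1.35582 = 215.251 ft·lbf

215.3 ft·lbf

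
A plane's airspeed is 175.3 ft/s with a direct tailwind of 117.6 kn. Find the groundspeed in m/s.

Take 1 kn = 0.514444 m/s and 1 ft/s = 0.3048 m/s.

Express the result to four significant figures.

113.9 m/s

175.3 ft/s × 0.3048 → 53.4314 m/s
117.6 kn × 0.514444 → 60.4986 m/s
Combined: 53.4314 + 60.4986 = 113.93 m/s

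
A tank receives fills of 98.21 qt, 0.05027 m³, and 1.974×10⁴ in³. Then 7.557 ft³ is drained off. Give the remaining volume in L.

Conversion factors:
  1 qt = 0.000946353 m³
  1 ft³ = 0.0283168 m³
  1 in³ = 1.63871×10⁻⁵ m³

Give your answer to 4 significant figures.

252.7 L

98.21 qt × 0.000946353 = 0.0929413 m³
0.05027 m³ (already m³)
1.974×10⁴ in³ × 1.63871×10⁻⁵ = 0.323481 m³
7.557 ft³ × 0.0283168 = 0.21399 m³
Net: 0.0929413 + 0.05027 + 0.323481 − 0.21399 = 0.252702 m³
In L: 0.252702 / 0.001 = 252.702 L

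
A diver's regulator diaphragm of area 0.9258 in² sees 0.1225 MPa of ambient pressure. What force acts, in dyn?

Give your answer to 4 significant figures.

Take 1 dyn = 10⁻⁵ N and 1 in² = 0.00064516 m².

0.1225 MPa × 1000000 → 122500 Pa
0.9258 in² × 0.00064516 → 5.97289×10⁻⁴ m²
F = P × A = 122500 Pa × 5.97289×10⁻⁴ m² = 73.1679 N
73.1679 N ÷ (10⁻⁵ N/dyn) = 7.31679×10⁶ dyn

7.317×10⁶ dyn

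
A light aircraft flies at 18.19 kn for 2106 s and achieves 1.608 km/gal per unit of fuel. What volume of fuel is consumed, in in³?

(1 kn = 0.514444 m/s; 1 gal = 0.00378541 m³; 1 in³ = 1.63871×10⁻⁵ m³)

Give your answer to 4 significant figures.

2831 in³

18.19 kn → 9.35774 m/s
d = v × t = 9.35774 × 2106 = 19707.4 m
1.608 km/gal → 424789 m/m³
V = d / (distance per unit fuel) = 19707.4 / 424789 = 0.0463934 m³
In in³: 0.0463934 / 1.63871×10⁻⁵ = 2831.09 in³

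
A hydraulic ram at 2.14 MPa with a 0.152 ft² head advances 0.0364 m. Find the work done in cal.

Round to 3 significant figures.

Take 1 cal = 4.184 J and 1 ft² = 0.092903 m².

2.14 MPa → 2.14×10⁶ Pa
0.152 ft² → 0.0141213 m²
F = P × A = 2.14×10⁶ × 0.0141213 = 30219.6 N
W = F × d = 30219.6 × 0.0364 = 1099.99 J
In cal: 1099.99 / 4.184 = 262.904 cal

263 cal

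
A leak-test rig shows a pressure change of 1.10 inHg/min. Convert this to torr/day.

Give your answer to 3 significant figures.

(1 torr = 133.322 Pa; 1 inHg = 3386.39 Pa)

4.02×10⁴ torr/day

1.10 inHg/min × 3386.39 Pa/inHg ÷ 60 s/min = 62.0838 Pa/s
62.0838 Pa/s ÷ 133.322 Pa/torr × 86400 s/day = 40233.7 torr/day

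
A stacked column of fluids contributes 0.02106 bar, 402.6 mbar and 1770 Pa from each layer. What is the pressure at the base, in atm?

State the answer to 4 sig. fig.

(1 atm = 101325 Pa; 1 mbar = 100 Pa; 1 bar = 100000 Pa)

0.4356 atm

0.02106 bar × 100000 → 2106 Pa
402.6 mbar × 100 → 40260 Pa
1770 Pa (already Pa)
Total: 2106 + 40260 + 1770 = 44136 Pa
In atm: 44136 / 101325 = 0.435588 atm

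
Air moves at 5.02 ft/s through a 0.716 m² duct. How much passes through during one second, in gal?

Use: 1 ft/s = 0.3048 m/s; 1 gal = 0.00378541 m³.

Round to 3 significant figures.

5.02 ft/s × 0.3048 → 1.5301 m/s
V = v × A × t = 1.5301 m/s × 0.716 m² × 1 s = 1.09555 m³
1.09555 m³ ÷ (0.00378541 m³/gal) = 289.414 gal

289 gal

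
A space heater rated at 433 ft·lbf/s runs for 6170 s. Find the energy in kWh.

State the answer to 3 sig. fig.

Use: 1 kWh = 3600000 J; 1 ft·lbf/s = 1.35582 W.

1.01 kWh

433 ft·lbf/s × 1.35582 = 587.07 W
E = P × t = 587.07 W × 6170 s = 3.62222×10⁶ J
3.62222×10⁶ J ÷ (3600000 J/kWh) = 1.00617 kWh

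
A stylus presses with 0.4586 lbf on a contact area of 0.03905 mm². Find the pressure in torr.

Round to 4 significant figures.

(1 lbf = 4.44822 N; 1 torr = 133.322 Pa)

3.918×10⁵ torr

0.4586 lbf × 4.44822 → 2.03995 N
0.03905 mm² × 10⁻⁶ → 3.905×10⁻⁸ m²
P = F / A = 2.03995 N / 3.905×10⁻⁸ m² = 5.22394×10⁷ Pa
5.22394×10⁷ Pa ÷ (133.322 Pa/torr) = 391829 torr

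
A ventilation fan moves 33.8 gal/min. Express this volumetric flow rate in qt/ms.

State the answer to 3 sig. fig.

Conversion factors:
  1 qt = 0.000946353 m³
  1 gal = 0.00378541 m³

0.00225 qt/ms

33.8 gal/min × 0.00378541 m³/gal ÷ 60 s/min = 0.00213245 m³/s
0.00213245 m³/s ÷ 0.000946353 m³/qt × 0.001 s/ms = 0.00225333 qt/ms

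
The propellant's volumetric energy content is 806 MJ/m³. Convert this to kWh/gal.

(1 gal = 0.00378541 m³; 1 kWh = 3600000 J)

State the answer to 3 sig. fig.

806 MJ/m³ × 1000000 J/MJ = 8.06×10⁸ J/m³
8.06×10⁸ J/m³ ÷ 3600000 J/kWh × 0.00378541 m³/gal = 0.847511 kWh/gal

0.848 kWh/gal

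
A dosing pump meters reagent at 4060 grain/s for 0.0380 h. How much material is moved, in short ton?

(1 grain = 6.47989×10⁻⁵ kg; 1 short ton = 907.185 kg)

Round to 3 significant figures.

0.0397 short ton

4060 grain/s → 0.263084 kg/s
0.0380 h → 136.8 s
m = ṁ × t = 0.263084 × 136.8 = 35.9899 kg
In short ton: 35.9899 / 907.185 = 0.0396721 short ton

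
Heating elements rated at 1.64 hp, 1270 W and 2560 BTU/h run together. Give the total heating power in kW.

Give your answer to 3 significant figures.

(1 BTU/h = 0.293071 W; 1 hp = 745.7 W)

3.24 kW

1.64 hp × 745.7 = 1222.95 W
1270 W (already W)
2560 BTU/h × 0.293071 = 750.262 W
Combined: 1222.95 + 1270 + 750.262 = 3243.21 W
In kW: 3243.21 / 1000 = 3.24321 kW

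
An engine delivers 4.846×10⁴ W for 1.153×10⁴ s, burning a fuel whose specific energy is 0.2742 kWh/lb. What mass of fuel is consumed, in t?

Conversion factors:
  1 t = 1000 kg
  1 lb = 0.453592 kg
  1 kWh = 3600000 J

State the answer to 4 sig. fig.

E = P × t = 48460 × 11530 = 5.58744×10⁸ J
0.2742 kWh/lb → 2.17623×10⁶ J/kg
m = E / e_s = 5.58744×10⁸ / 2.17623×10⁶ = 256.749 kg
In t: 256.749 / 1000 = 0.256749 t

0.2567 t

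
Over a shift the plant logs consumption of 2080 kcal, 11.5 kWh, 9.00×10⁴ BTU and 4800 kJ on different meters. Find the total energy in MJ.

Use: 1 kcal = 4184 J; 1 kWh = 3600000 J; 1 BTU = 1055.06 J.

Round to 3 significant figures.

2080 kcal × 4184 = 8.70272×10⁶ J
11.5 kWh × 3600000 = 4.14×10⁷ J
9.00×10⁴ BTU × 1055.06 = 9.49554×10⁷ J
4800 kJ × 1000 = 4.8×10⁶ J
Sum: 8.70272×10⁶ + 4.14×10⁷ + 9.49554×10⁷ + 4.8×10⁶ = 1.49858×10⁸ J
In MJ: 1.49858×10⁸ / 1000000 = 149.858 MJ

150 MJ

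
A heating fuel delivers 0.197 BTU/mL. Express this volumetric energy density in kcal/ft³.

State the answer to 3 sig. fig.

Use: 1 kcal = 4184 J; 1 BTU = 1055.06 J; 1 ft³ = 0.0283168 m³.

0.197 BTU/mL × 1055.06 J/BTU ÷ 10⁻⁶ m³/mL = 2.07847×10⁸ J/m³
2.07847×10⁸ J/m³ ÷ 4184 J/kcal × 0.0283168 m³/ft³ = 1406.68 kcal/ft³

1410 kcal/ft³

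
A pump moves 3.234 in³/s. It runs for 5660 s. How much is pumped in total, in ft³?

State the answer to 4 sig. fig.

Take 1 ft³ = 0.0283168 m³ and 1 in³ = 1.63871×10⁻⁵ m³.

10.59 ft³

3.234 in³/s → 5.29959×10⁻⁵ m³/s
V = Q × t = 5.29959×10⁻⁵ × 5660 = 0.299957 m³
In ft³: 0.299957 / 0.0283168 = 10.5929 ft³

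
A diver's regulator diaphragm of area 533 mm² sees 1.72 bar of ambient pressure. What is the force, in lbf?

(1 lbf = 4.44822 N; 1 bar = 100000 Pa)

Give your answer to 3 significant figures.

1.72 bar × 100000 = 172000 Pa
533 mm² × 10⁻⁶ = 5.33×10⁻⁴ m²
F = P × A = 172000 Pa × 5.33×10⁻⁴ m² = 91.676 N
91.676 N ÷ (4.44822 N/lbf) = 20.6096 lbf

20.6 lbf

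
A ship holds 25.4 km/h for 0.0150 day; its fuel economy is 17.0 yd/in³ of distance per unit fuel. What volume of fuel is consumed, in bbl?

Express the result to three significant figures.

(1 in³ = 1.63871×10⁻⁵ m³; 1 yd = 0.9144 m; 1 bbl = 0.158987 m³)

25.4 km/h → 7.05556 m/s
0.0150 day → 1296 s
d = v × t = 7.05556 × 1296 = 9144.01 m
17.0 yd/in³ → 948600 m/m³
V = d / (distance per unit fuel) = 9144.01 / 948600 = 0.00963948 m³
In bbl: 0.00963948 / 0.158987 = 0.0606306 bbl

0.0606 bbl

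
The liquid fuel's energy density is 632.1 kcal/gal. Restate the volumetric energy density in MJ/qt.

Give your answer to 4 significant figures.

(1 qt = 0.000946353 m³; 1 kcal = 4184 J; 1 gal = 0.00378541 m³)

0.6612 MJ/qt

632.1 kcal/gal × 4184 J/kcal ÷ 0.00378541 m³/gal = 6.98658×10⁸ J/m³
6.98658×10⁸ J/m³ ÷ 1000000 J/MJ × 0.000946353 m³/qt = 0.661177 MJ/qt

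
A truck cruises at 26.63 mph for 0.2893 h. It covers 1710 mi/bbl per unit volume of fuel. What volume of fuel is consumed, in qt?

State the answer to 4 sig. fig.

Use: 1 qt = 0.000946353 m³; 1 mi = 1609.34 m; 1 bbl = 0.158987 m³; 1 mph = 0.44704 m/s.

26.63 mph → 11.9047 m/s
0.2893 h → 1041.48 s
d = v × t = 11.9047 × 1041.48 = 12398.5 m
1710 mi/bbl → 1.73094×10⁷ m/m³
V = d / (distance per unit fuel) = 12398.5 / 1.73094×10⁷ = 7.16287×10⁻⁴ m³
In qt: 7.16287×10⁻⁴ / 0.000946353 = 0.756892 qt

0.7569 qt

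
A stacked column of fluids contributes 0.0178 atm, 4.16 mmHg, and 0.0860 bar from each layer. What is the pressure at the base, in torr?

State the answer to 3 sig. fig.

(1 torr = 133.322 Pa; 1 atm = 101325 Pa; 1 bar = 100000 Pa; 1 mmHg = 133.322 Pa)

82.2 torr

0.0178 atm × 101325 → 1803.58 Pa
4.16 mmHg × 133.322 → 554.62 Pa
0.0860 bar × 100000 → 8600 Pa
Total: 1803.58 + 554.62 + 8600 = 10958.2 Pa
In torr: 10958.2 / 133.322 = 82.1935 torr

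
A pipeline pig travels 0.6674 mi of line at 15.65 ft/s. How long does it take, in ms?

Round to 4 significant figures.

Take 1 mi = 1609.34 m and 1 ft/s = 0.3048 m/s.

2.252×10⁵ ms

0.6674 mi × 1609.34 → 1074.07 m
15.65 ft/s × 0.3048 → 4.77012 m/s
t = d / v = 1074.07 m / 4.77012 m/s = 225.166 s
225.166 s ÷ (0.001 s/ms) = 225166 ms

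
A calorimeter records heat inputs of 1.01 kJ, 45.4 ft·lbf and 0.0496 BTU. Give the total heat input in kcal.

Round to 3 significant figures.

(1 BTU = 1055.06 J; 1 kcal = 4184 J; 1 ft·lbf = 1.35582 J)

0.269 kcal

1.01 kJ × 1000 = 1010 J
45.4 ft·lbf × 1.35582 = 61.5542 J
0.0496 BTU × 1055.06 = 52.331 J
Combined: 1010 + 61.5542 + 52.331 = 1123.89 J
In kcal: 1123.89 / 4184 = 0.268616 kcal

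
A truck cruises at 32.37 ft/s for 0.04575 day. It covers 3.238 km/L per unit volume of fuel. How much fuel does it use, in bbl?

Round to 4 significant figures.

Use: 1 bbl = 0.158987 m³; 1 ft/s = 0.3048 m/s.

32.37 ft/s → 9.86638 m/s
0.04575 day → 3952.8 s
d = v × t = 9.86638 × 3952.8 = 38999.8 m
3.238 km/L → 3.238×10⁶ m/m³
V = d / (distance per unit fuel) = 38999.8 / 3.238×10⁶ = 0.0120444 m³
In bbl: 0.0120444 / 0.158987 = 0.0757571 bbl

0.07576 bbl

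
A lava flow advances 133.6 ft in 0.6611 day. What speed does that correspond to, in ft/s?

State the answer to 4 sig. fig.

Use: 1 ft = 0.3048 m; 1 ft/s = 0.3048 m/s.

133.6 ft × 0.3048 = 40.7213 m
0.6611 day × 86400 = 57119 s
v = d / t = 40.7213 m / 57119 s = 7.1292×10⁻⁴ m/s
7.1292×10⁻⁴ m/s ÷ (0.3048 m/s/ft/s) = 0.00233898 ft/s

0.002339 ft/s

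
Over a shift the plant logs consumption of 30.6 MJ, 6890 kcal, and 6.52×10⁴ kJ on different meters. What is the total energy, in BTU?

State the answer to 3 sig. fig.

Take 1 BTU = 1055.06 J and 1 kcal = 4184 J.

30.6 MJ × 1000000 = 3.06×10⁷ J
6890 kcal × 4184 = 2.88278×10⁷ J
6.52×10⁴ kJ × 1000 = 6.52×10⁷ J
Sum: 3.06×10⁷ + 2.88278×10⁷ + 6.52×10⁷ = 1.24628×10⁸ J
In BTU: 1.24628×10⁸ / 1055.06 = 118124 BTU

1.18×10⁵ BTU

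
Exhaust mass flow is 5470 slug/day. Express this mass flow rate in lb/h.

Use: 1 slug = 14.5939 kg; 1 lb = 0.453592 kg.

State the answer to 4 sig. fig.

5470 slug/day × 14.5939 kg/slug ÷ 86400 s/day = 0.923943 kg/s
0.923943 kg/s ÷ 0.453592 kg/lb × 3600 s/h = 7333.01 lb/h

7333 lb/h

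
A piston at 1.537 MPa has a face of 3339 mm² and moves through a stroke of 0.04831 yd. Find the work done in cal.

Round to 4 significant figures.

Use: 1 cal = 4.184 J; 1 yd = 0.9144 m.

54.18 cal

1.537 MPa → 1.537×10⁶ Pa
3339 mm² → 0.003339 m²
F = P × A = 1.537×10⁶ × 0.003339 = 5132.04 N
0.04831 yd → 0.0441747 m
W = F × d = 5132.04 × 0.0441747 = 226.706 J
In cal: 226.706 / 4.184 = 54.184 cal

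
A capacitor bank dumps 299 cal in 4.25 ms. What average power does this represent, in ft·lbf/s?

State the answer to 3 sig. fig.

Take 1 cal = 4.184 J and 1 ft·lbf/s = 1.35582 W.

2.17×10⁵ ft·lbf/s

299 cal × 4.184 = 1251.02 J
4.25 ms × 0.001 = 0.00425 s
P = E / t = 1251.02 J / 0.00425 s = 294358 W
294358 W ÷ (1.35582 W/ft·lbf/s) = 217107 ft·lbf/s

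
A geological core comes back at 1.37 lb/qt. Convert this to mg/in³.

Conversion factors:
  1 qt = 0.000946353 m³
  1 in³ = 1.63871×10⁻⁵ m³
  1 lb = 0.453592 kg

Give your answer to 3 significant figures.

1.08×10⁴ mg/in³

1.37 lb/qt × 0.453592 kg/lb ÷ 0.000946353 m³/qt = 656.648 kg/m³
656.648 kg/m³ ÷ 10⁻⁶ kg/mg × 1.63871×10⁻⁵ m³/in³ = 10760.6 mg/in³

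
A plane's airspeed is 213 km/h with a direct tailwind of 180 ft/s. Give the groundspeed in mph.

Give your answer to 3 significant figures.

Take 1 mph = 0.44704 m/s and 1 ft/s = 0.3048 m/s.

213 km/h × (1/3.6) = 59.1667 m/s
180 ft/s × 0.3048 = 54.864 m/s
Combined: 59.1667 + 54.864 = 114.031 m/s
In mph: 114.031 / 0.44704 = 255.08 mph

255 mph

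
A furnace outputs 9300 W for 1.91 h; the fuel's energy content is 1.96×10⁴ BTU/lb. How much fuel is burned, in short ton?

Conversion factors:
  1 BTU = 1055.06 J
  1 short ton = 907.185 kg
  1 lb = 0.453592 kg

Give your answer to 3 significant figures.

1.91 h → 6876 s
E = P × t = 9300 × 6876 = 6.39468×10⁷ J
1.96×10⁴ BTU/lb → 4.55898×10⁷ J/kg
m = E / e_s = 6.39468×10⁷ / 4.55898×10⁷ = 1.40266 kg
In short ton: 1.40266 / 907.185 = 0.00154617 short ton

0.00155 short ton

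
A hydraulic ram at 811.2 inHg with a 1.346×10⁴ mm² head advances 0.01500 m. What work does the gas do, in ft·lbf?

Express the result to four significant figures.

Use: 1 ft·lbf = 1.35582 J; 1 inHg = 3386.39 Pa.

811.2 inHg → 2.74704×10⁶ Pa
1.346×10⁴ mm² → 0.01346 m²
F = P × A = 2.74704×10⁶ × 0.01346 = 36975.2 N
W = F × d = 36975.2 × 0.015 = 554.628 J
In ft·lbf: 554.628 / 1.35582 = 409.072 ft·lbf

409.1 ft·lbf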